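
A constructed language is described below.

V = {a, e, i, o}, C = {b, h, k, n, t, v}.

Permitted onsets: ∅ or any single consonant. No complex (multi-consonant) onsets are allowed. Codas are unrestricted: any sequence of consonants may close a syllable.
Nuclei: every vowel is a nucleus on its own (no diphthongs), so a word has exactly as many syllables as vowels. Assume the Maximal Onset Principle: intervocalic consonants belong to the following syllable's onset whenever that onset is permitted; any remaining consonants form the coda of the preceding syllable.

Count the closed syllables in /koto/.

Nuclei (vowels): o, o → 2 syllables.
V1 /o/ – V2 /o/: /t/ → onset of the next syllable (single consonants are always licit onsets).
Result: ko.to.
Classifying each syllable: /ko/ (open), /to/ (open).
Closed syllables: 0.

0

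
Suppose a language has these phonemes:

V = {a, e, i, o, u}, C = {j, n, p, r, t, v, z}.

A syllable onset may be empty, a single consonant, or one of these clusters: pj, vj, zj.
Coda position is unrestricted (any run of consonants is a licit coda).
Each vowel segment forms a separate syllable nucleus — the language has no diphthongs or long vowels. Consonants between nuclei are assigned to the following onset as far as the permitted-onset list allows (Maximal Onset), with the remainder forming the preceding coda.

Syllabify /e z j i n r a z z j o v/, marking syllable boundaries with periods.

The vowels are e, i, a, o — 4 nuclei, so 4 syllables.
V1 /e/ – V2 /i/: /zj/ — entire cluster is a permitted onset → onset /zj/, coda ∅.
V2 /i/ – V3 /a/: /nr/ — longest licit onset from the right is /r/, leaving /n/ as coda.
V3 /a/ – V4 /o/: /zzj/ splits as /z/ + /zj/ (/zj/ is the longest suffix that is a licit onset).

e.zjin.raz.zjov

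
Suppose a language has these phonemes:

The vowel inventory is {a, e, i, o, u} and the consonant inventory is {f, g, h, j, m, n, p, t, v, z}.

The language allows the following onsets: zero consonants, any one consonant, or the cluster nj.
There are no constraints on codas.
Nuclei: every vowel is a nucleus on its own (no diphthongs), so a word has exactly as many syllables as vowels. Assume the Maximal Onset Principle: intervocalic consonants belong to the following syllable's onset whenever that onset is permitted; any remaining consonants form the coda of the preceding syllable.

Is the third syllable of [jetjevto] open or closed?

Nuclei (vowels): e, e, o → 3 syllables.
/e…e/ gap (V1→V2): /tj/ — longest licit onset from the right is /j/, leaving /t/ as coda.
/e…o/ gap (V2→V3): /vt/ — longest licit onset from the right is /t/, leaving /v/ as coda.
So the parse is jet.jev.to.
Syllable 3 is /to/; it ends in its nucleus with no coda, so it is open.

open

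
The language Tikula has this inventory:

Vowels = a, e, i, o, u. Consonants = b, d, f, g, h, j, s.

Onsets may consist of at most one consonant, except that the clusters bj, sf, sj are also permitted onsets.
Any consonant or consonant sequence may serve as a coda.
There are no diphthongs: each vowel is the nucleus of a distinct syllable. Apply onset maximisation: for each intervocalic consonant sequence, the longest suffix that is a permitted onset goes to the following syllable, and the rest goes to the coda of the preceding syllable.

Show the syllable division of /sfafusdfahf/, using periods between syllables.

sfa.fusd.fahf

Vowels present: a, u, a; each is a nucleus, giving 3 syllables.
V1 /a/ – V2 /u/: /f/ → onset of the next syllable (single consonants are always licit onsets).
V2 /u/ – V3 /a/: /sdf/ splits as /sd/ + /f/ (/f/ is the longest suffix that is a licit onset).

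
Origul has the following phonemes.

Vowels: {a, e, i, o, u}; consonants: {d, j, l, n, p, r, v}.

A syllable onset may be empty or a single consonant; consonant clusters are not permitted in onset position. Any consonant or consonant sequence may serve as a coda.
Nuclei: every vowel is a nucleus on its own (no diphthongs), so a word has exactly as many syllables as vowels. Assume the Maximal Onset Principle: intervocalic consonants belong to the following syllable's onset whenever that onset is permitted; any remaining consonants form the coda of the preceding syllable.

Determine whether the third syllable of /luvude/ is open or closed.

Nuclei (vowels): u, u, e → 3 syllables.
σ1/σ2 boundary: /v/ → onset of the next syllable (single consonants are always licit onsets).
σ2/σ3 boundary: /d/ → onset of the next syllable (single consonants are always licit onsets).
So the parse is lu.vu.de.
Syllable 3 is /de/; it ends in its nucleus with no coda, so it is open.

open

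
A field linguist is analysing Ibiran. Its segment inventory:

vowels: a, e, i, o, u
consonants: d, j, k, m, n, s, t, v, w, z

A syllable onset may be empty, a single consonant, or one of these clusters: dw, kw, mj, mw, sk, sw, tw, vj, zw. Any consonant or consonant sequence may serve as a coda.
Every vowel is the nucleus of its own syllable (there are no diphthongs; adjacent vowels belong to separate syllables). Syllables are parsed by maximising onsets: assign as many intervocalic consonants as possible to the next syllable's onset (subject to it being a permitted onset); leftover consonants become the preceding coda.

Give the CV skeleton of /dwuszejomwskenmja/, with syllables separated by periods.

CCVC.CV.CVCC.CCVC.CCV

The vowels are u, e, o, e, a — 5 nuclei, so 5 syllables.
Between /u/ (V1) and /e/ (V2): /sz/ splits as /s/ + /z/ (/z/ is the longest suffix that is a licit onset).
Between /e/ (V2) and /o/ (V3): /j/ is a single consonant, so it becomes the next onset.
Between /o/ (V3) and /e/ (V4): /mwsk/; trying suffixes from longest down, /sk/ is the first permitted one, so coda /mw/ | onset /sk/.
Between /e/ (V4) and /a/ (V5): /nmj/ splits as /n/ + /mj/ (/mj/ is the longest suffix that is a licit onset).
Putting it together: dwus.ze.jomw.sken.mja.
Mapping each syllable to C/V: /dwus/ → CCVC, /ze/ → CV, /jomw/ → CVCC, /sken/ → CCVC, /mja/ → CCV.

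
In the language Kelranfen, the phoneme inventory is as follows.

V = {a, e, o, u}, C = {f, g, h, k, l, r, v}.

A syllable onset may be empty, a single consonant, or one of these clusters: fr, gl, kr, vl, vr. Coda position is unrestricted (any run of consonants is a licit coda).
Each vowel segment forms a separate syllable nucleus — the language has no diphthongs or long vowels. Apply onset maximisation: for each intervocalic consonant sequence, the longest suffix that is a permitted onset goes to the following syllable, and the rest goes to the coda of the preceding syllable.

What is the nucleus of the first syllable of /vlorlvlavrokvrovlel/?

Nuclei (vowels): o, a, o, o, e → 5 syllables.
The first nucleus (vowel 1 from the left) is /o/.

o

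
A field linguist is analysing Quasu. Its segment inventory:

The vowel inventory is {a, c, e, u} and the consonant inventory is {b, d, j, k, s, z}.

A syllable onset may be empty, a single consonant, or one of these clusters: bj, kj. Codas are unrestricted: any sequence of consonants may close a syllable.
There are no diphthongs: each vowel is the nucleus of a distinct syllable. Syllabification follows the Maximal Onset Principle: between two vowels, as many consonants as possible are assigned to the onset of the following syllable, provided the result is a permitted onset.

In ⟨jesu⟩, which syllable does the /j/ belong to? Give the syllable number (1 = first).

Nuclei (vowels): e, u → 2 syllables.
Between /e/ (V1) and /u/ (V2): just /s/ — single C goes to the following onset.
So the parse is je.su.
The /j/ is in the onset of syllable 1 (/je/).

1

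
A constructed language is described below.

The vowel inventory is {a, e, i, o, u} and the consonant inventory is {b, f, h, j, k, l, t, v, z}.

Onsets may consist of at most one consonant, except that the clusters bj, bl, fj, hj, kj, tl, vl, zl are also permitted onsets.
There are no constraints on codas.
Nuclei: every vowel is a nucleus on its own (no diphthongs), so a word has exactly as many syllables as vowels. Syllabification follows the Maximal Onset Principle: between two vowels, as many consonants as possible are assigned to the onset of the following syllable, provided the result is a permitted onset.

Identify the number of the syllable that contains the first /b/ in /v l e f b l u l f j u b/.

Nuclei (vowels): e, u, u → 3 syllables.
V1 /e/ – V2 /u/: /fbl/ splits as /f/ + /bl/ (/bl/ is the longest suffix that is a licit onset).
V2 /u/ – V3 /u/: /lfj/ — longest licit onset from the right is /fj/, leaving /l/ as coda.
So the parse is vlef.blul.fjub.
The first /b/ is in the onset of syllable 2 (/blul/).

2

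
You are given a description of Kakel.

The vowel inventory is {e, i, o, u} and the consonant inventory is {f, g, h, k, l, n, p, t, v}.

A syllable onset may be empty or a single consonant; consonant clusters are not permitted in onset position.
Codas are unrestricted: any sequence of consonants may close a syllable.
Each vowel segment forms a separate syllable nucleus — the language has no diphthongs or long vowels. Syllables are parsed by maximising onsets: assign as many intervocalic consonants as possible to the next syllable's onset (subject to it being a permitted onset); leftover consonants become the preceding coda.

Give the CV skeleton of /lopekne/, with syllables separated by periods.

CV.CVC.CV

Nuclei (vowels): o, e, e → 3 syllables.
V1 /o/ – V2 /e/: /p/ → onset of the next syllable (single consonants are always licit onsets).
V2 /e/ – V3 /e/: /kn/ splits as /k/ + /n/ (/n/ is the longest suffix that is a licit onset).
So the parse is lo.pek.ne.
Mapping each syllable to C/V: /lo/ → CV, /pek/ → CVC, /ne/ → CV.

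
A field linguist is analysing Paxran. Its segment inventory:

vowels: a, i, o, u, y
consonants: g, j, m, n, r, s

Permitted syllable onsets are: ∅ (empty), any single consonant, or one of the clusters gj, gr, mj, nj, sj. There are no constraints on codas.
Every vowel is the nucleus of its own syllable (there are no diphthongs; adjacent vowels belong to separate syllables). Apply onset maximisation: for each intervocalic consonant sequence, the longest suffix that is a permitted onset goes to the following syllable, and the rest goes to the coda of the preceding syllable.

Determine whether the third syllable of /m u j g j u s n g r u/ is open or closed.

open

The vowels are u, u, u — 3 nuclei, so 3 syllables.
Between /u/ (V1) and /u/ (V2): /jgj/ splits as /j/ + /gj/ (/gj/ is the longest suffix that is a licit onset).
Between /u/ (V2) and /u/ (V3): /sngr/ splits as /sn/ + /gr/ (/gr/ is the longest suffix that is a licit onset).
So the parse is muj.gjusn.gru.
Syllable 3 is /gru/; it ends in its nucleus with no coda, so it is open.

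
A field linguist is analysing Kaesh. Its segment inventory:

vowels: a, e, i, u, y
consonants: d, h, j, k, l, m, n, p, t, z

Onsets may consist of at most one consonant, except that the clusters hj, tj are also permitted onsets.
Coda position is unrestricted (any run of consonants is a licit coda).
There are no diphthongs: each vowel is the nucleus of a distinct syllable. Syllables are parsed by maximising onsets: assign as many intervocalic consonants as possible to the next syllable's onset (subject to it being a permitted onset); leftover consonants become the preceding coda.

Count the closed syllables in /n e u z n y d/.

2

The vowels are e, u, y — 3 nuclei, so 3 syllables.
V1 /e/ – V2 /u/: hiatus — the boundary sits between the two vowels.
V2 /u/ – V3 /y/: /zn/ splits as /z/ + /n/ (/n/ is the longest suffix that is a licit onset).
Result: ne.uz.nyd.
Classifying each syllable: /ne/ (open), /uz/ (closed), /nyd/ (closed).
Closed syllables: 2.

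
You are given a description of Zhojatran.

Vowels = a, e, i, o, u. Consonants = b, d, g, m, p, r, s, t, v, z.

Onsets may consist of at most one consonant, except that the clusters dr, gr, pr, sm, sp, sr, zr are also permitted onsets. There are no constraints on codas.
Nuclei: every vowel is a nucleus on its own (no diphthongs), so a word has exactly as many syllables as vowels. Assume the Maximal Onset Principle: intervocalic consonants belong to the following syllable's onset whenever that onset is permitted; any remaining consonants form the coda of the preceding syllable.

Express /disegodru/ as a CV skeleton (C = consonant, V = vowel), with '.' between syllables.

The vowels are i, e, o, u — 4 nuclei, so 4 syllables.
V1 /i/ – V2 /e/: just /s/ — single C goes to the following onset.
V2 /e/ – V3 /o/: just /g/ — single C goes to the following onset.
V3 /o/ – V4 /u/: cluster /dr/ — /dr/ is itself a permitted onset, so the whole cluster goes right; preceding coda = ∅.
Putting it together: di.se.go.dru.
Mapping each syllable to C/V: /di/ → CV, /se/ → CV, /go/ → CV, /dru/ → CCV.

CV.CV.CV.CCV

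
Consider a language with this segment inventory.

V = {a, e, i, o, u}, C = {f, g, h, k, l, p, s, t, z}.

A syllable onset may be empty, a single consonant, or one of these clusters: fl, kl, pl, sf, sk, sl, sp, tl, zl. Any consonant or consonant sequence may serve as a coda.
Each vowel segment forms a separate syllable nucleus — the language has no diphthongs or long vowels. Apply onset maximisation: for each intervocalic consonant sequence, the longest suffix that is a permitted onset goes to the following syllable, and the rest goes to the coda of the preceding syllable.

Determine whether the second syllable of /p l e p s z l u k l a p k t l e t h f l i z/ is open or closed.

open

Vowels present: e, u, a, e, i; each is a nucleus, giving 5 syllables.
σ1/σ2 boundary: /pszl/; trying suffixes from longest down, /zl/ is the first permitted one, so coda /ps/ | onset /zl/.
σ2/σ3 boundary: cluster /kl/ — /kl/ is itself a permitted onset, so the whole cluster goes right; preceding coda = ∅.
σ3/σ4 boundary: /pktl/ splits as /pk/ + /tl/ (/tl/ is the longest suffix that is a licit onset).
σ4/σ5 boundary: /thfl/ splits as /th/ + /fl/ (/fl/ is the longest suffix that is a licit onset).
Syllabification: pleps.zlu.klapk.tleth.fliz.
Syllable 2 is /zlu/; it ends in its nucleus with no coda, so it is open.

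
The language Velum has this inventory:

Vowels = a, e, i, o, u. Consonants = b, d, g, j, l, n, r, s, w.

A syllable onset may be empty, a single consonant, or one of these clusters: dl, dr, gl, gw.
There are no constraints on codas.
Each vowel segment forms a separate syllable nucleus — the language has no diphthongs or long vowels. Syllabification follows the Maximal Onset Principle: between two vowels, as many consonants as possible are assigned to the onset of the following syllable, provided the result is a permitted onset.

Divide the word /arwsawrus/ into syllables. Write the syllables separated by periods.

arw.saw.rus

Nuclei (vowels): a, a, u → 3 syllables.
σ1/σ2 boundary: /rws/ splits as /rw/ + /s/ (/s/ is the longest suffix that is a licit onset).
σ2/σ3 boundary: /wr/ — longest licit onset from the right is /r/, leaving /w/ as coda.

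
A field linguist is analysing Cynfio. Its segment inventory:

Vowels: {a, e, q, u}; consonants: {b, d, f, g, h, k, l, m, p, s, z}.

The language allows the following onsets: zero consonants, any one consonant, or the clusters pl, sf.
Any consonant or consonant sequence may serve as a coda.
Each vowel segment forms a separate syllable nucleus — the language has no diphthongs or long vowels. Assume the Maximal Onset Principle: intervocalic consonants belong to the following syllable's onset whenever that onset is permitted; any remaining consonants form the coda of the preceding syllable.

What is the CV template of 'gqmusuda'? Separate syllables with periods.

CV.CV.CV.CV

Vowels present: q, u, u, a; each is a nucleus, giving 4 syllables.
σ1/σ2 boundary: /m/ is a single consonant, so it becomes the next onset.
σ2/σ3 boundary: /s/ → onset of the next syllable (single consonants are always licit onsets).
σ3/σ4 boundary: /d/ → onset of the next syllable (single consonants are always licit onsets).
Result: gq.mu.su.da.
Mapping each syllable to C/V: /gq/ → CV, /mu/ → CV, /su/ → CV, /da/ → CV.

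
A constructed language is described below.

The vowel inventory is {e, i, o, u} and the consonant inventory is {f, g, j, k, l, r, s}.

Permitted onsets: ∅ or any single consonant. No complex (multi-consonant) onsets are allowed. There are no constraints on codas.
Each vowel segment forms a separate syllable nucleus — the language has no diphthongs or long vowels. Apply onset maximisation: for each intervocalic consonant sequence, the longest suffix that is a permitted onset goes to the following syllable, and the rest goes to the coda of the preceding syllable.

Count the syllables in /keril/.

2

Nuclei (vowels): e, i → 2 syllables.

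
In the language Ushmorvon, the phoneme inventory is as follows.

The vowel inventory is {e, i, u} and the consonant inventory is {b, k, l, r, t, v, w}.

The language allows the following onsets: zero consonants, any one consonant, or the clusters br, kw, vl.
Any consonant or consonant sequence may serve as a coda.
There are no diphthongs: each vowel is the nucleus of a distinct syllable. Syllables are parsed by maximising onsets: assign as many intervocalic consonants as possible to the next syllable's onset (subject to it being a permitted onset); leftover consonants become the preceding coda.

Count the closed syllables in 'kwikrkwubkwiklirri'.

Vowels present: i, u, i, i, i; each is a nucleus, giving 5 syllables.
/i…u/ gap (V1→V2): /krkw/ splits as /kr/ + /kw/ (/kw/ is the longest suffix that is a licit onset).
/u…i/ gap (V2→V3): /bkw/; trying suffixes from longest down, /kw/ is the first permitted one, so coda /b/ | onset /kw/.
/i…i/ gap (V3→V4): /kl/; trying suffixes from longest down, /l/ is the first permitted one, so coda /k/ | onset /l/.
/i…i/ gap (V4→V5): /rr/ — longest licit onset from the right is /r/, leaving /r/ as coda.
So the parse is kwikr.kwub.kwik.lir.ri.
Classifying each syllable: /kwikr/ (closed), /kwub/ (closed), /kwik/ (closed), /lir/ (closed), /ri/ (open).
Closed syllables: 4.

4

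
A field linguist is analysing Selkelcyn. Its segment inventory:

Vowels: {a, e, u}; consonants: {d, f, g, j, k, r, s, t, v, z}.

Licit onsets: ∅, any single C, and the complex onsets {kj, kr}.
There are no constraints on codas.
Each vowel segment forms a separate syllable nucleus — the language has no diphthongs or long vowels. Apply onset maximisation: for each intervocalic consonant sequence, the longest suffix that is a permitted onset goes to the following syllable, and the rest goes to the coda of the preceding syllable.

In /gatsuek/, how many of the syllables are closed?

Nuclei (vowels): a, u, e → 3 syllables.
/a…u/ gap (V1→V2): /ts/; trying suffixes from longest down, /s/ is the first permitted one, so coda /t/ | onset /s/.
/u…e/ gap (V2→V3): nothing intervenes; syllable break is V.V.
Syllabification: gat.su.ek.
Classifying each syllable: /gat/ (closed), /su/ (open), /ek/ (closed).
Closed syllables: 2.

2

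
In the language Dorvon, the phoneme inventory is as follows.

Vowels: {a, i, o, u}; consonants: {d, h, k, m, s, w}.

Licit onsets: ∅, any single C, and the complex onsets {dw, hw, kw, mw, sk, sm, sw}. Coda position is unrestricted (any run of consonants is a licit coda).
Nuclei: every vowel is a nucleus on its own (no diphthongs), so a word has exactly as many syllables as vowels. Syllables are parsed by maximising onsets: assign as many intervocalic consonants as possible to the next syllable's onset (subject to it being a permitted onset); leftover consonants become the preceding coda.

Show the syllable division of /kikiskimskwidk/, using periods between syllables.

The vowels are i, i, i, i — 4 nuclei, so 4 syllables.
/i…i/ gap (V1→V2): /k/ is a single consonant, so it becomes the next onset.
/i…i/ gap (V2→V3): cluster /sk/ — /sk/ is itself a permitted onset, so the whole cluster goes right; preceding coda = ∅.
/i…i/ gap (V3→V4): cluster /mskw/ — the longest permitted-onset suffix is /kw/; onset = /kw/, preceding coda = /ms/.

ki.ki.skims.kwidk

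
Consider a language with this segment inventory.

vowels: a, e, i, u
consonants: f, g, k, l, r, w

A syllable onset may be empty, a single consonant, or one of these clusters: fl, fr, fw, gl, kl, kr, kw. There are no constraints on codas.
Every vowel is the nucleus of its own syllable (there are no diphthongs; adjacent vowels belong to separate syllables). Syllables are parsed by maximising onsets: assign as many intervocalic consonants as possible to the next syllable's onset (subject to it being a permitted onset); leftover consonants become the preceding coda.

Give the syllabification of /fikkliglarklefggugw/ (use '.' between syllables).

fik.kli.glar.klefg.gugw

Vowels present: i, i, a, e, u; each is a nucleus, giving 5 syllables.
V1 /i/ – V2 /i/: /kkl/ splits as /k/ + /kl/ (/kl/ is the longest suffix that is a licit onset).
V2 /i/ – V3 /a/: /gl/ — entire cluster is a permitted onset → onset /gl/, coda ∅.
V3 /a/ – V4 /e/: /rkl/; trying suffixes from longest down, /kl/ is the first permitted one, so coda /r/ | onset /kl/.
V4 /e/ – V5 /u/: /fgg/; trying suffixes from longest down, /g/ is the first permitted one, so coda /fg/ | onset /g/.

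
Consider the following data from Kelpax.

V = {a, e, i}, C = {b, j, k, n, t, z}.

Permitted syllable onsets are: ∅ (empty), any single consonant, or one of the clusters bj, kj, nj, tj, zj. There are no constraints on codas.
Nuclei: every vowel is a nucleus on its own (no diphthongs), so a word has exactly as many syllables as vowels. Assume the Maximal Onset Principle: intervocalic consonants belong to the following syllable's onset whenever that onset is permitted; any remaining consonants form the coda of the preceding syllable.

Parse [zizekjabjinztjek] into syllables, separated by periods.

The vowels are i, e, a, i, e — 5 nuclei, so 5 syllables.
Between /i/ (V1) and /e/ (V2): just /z/ — single C goes to the following onset.
Between /e/ (V2) and /a/ (V3): /kj/ is a licit onset in full, so it all attaches to the next syllable.
Between /a/ (V3) and /i/ (V4): /bj/ — entire cluster is a permitted onset → onset /bj/, coda ∅.
Between /i/ (V4) and /e/ (V5): cluster /nztj/ — the longest permitted-onset suffix is /tj/; onset = /tj/, preceding coda = /nz/.

zi.ze.kja.bjinz.tjek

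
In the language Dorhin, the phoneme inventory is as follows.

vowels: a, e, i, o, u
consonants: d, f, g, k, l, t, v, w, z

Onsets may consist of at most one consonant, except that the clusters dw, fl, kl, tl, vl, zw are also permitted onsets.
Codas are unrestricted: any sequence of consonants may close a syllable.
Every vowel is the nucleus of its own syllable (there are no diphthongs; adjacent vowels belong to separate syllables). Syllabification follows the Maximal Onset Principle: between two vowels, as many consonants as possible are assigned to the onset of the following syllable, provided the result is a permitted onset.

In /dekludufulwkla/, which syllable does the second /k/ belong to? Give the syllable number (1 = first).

The vowels are e, u, u, u, a — 5 nuclei, so 5 syllables.
/e…u/ gap (V1→V2): /kl/ is a licit onset in full, so it all attaches to the next syllable.
/u…u/ gap (V2→V3): just /d/ — single C goes to the following onset.
/u…u/ gap (V3→V4): /f/ is a single consonant, so it becomes the next onset.
/u…a/ gap (V4→V5): /lwkl/ splits as /lw/ + /kl/ (/kl/ is the longest suffix that is a licit onset).
Result: de.klu.du.fulw.kla.
The second /k/ is in the onset of syllable 5 (/kla/).

5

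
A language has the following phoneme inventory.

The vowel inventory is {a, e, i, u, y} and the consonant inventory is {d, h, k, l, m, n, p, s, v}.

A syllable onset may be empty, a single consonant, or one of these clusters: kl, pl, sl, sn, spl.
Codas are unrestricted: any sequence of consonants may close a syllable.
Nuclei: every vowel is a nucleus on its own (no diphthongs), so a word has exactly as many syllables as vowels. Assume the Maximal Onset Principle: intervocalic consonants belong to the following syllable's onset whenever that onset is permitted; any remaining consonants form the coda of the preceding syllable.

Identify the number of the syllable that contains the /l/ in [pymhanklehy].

3

Nuclei (vowels): y, a, e, y → 4 syllables.
/y…a/ gap (V1→V2): /mh/ splits as /m/ + /h/ (/h/ is the longest suffix that is a licit onset).
/a…e/ gap (V2→V3): /nkl/ — longest licit onset from the right is /kl/, leaving /n/ as coda.
/e…y/ gap (V3→V4): /h/ is a single consonant, so it becomes the next onset.
Syllabification: pym.han.kle.hy.
The /l/ is in the onset of syllable 3 (/kle/).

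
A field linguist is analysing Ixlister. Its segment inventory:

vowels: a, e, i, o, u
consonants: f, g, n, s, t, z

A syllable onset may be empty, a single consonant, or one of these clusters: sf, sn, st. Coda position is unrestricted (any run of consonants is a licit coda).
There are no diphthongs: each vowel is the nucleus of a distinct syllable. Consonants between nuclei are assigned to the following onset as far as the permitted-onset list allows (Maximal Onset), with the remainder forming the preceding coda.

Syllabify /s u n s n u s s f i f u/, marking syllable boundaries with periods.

sun.snus.sfi.fu

Vowels present: u, u, i, u; each is a nucleus, giving 4 syllables.
σ1/σ2 boundary: cluster /nsn/ — the longest permitted-onset suffix is /sn/; onset = /sn/, preceding coda = /n/.
σ2/σ3 boundary: /ssf/ splits as /s/ + /sf/ (/sf/ is the longest suffix that is a licit onset).
σ3/σ4 boundary: just /f/ — single C goes to the following onset.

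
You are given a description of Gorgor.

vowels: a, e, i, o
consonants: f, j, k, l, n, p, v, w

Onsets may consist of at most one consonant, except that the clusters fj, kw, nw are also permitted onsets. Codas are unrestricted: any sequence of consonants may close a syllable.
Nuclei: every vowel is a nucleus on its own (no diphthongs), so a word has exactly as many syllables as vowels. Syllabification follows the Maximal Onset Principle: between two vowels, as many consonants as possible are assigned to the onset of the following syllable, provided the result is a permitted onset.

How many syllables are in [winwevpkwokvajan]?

5

Nuclei (vowels): i, e, o, a, a → 5 syllables.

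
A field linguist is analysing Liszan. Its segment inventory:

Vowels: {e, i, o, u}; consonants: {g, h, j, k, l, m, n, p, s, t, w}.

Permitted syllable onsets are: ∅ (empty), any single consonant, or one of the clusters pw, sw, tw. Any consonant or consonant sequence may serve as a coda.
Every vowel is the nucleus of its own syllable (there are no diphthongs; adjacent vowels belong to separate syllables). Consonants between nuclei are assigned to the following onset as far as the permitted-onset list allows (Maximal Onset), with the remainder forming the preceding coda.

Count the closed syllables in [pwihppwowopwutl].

Nuclei (vowels): i, o, o, u → 4 syllables.
σ1/σ2 boundary: cluster /hppw/ — the longest permitted-onset suffix is /pw/; onset = /pw/, preceding coda = /hp/.
σ2/σ3 boundary: /w/ is a single consonant, so it becomes the next onset.
σ3/σ4 boundary: /pw/ — entire cluster is a permitted onset → onset /pw/, coda ∅.
Syllabification: pwihp.pwo.wo.pwutl.
Classifying each syllable: /pwihp/ (closed), /pwo/ (open), /wo/ (open), /pwutl/ (closed).
Closed syllables: 2.

2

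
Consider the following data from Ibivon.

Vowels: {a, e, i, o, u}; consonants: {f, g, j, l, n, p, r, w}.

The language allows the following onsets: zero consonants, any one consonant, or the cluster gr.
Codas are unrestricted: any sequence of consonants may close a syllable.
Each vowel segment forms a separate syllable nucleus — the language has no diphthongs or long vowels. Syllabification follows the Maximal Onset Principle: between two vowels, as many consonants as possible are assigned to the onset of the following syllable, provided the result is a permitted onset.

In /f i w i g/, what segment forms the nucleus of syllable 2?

i

The vowels are i, i — 2 nuclei, so 2 syllables.
The second nucleus (vowel 2 from the left) is /i/.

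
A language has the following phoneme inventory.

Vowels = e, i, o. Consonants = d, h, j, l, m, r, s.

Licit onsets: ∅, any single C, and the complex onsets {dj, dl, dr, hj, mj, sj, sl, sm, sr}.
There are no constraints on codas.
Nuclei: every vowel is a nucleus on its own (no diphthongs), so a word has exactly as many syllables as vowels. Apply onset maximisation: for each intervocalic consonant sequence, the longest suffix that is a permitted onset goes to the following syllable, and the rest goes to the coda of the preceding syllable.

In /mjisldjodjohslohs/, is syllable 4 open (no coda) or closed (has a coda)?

closed

Vowels present: i, o, o, o; each is a nucleus, giving 4 syllables.
Between /i/ (V1) and /o/ (V2): /sldj/ splits as /sl/ + /dj/ (/dj/ is the longest suffix that is a licit onset).
Between /o/ (V2) and /o/ (V3): /dj/ — entire cluster is a permitted onset → onset /dj/, coda ∅.
Between /o/ (V3) and /o/ (V4): /hsl/ splits as /h/ + /sl/ (/sl/ is the longest suffix that is a licit onset).
Result: mjisl.djo.djoh.slohs.
Syllable 4 is /slohs/ with coda /hs/, so it is closed.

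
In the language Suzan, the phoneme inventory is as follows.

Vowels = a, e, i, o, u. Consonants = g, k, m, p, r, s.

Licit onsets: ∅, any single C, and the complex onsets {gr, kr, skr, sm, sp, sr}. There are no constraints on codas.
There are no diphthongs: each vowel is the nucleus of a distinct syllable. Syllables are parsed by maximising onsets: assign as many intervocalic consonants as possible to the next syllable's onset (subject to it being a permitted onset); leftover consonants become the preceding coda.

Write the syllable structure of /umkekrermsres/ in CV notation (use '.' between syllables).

Nuclei (vowels): u, e, e, e → 4 syllables.
Between /u/ (V1) and /e/ (V2): /mk/; trying suffixes from longest down, /k/ is the first permitted one, so coda /m/ | onset /k/.
Between /e/ (V2) and /e/ (V3): cluster /kr/ — /kr/ is itself a permitted onset, so the whole cluster goes right; preceding coda = ∅.
Between /e/ (V3) and /e/ (V4): /rmsr/ splits as /rm/ + /sr/ (/sr/ is the longest suffix that is a licit onset).
So the parse is um.ke.krerm.sres.
Mapping each syllable to C/V: /um/ → VC, /ke/ → CV, /krerm/ → CCVCC, /sres/ → CCVC.

VC.CV.CCVCC.CCVC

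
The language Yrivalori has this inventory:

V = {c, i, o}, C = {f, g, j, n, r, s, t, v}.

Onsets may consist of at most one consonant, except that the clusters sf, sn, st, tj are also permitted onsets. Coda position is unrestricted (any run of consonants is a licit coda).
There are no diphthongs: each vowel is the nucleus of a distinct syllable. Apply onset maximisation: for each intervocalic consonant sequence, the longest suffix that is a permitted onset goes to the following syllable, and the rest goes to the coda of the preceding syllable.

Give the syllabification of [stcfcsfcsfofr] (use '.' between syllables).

The vowels are c, c, c, o — 4 nuclei, so 4 syllables.
σ1/σ2 boundary: /f/ is a single consonant, so it becomes the next onset.
σ2/σ3 boundary: /sf/ — entire cluster is a permitted onset → onset /sf/, coda ∅.
σ3/σ4 boundary: cluster /sf/ — /sf/ is itself a permitted onset, so the whole cluster goes right; preceding coda = ∅.

stc.fc.sfc.sfofr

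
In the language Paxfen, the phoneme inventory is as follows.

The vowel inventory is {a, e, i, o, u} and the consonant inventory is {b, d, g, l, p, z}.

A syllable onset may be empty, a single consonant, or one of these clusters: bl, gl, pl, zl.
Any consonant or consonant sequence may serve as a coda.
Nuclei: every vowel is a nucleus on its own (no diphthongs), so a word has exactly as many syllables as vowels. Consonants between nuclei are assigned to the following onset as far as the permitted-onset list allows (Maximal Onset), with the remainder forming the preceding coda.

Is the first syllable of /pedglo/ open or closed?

closed

Vowels present: e, o; each is a nucleus, giving 2 syllables.
V1 /e/ – V2 /o/: /dgl/; trying suffixes from longest down, /gl/ is the first permitted one, so coda /d/ | onset /gl/.
Putting it together: ped.glo.
Syllable 1 is /ped/ with coda /d/, so it is closed.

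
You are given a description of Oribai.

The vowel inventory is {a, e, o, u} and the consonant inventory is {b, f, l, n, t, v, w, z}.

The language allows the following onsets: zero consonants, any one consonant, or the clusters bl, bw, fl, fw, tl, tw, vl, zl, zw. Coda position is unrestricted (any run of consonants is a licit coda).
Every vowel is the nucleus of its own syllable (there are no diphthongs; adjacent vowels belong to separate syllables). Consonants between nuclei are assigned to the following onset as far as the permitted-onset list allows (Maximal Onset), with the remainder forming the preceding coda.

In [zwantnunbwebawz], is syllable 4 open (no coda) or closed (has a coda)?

Nuclei (vowels): a, u, e, a → 4 syllables.
V1 /a/ – V2 /u/: /ntn/ splits as /nt/ + /n/ (/n/ is the longest suffix that is a licit onset).
V2 /u/ – V3 /e/: cluster /nbw/ — the longest permitted-onset suffix is /bw/; onset = /bw/, preceding coda = /n/.
V3 /e/ – V4 /a/: /b/ is a single consonant, so it becomes the next onset.
Syllabification: zwant.nun.bwe.bawz.
Syllable 4 is /bawz/ with coda /wz/, so it is closed.

closed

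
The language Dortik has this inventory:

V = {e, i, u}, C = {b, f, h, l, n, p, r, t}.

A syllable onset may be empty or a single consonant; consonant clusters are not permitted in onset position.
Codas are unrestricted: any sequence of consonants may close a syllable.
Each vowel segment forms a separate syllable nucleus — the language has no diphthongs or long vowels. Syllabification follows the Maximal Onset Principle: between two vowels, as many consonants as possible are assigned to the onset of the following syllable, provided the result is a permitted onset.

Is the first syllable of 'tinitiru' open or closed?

open

The vowels are i, i, i, u — 4 nuclei, so 4 syllables.
σ1/σ2 boundary: /n/ is a single consonant, so it becomes the next onset.
σ2/σ3 boundary: /t/ is a single consonant, so it becomes the next onset.
σ3/σ4 boundary: /r/ is a single consonant, so it becomes the next onset.
Syllabification: ti.ni.ti.ru.
Syllable 1 is /ti/; it ends in its nucleus with no coda, so it is open.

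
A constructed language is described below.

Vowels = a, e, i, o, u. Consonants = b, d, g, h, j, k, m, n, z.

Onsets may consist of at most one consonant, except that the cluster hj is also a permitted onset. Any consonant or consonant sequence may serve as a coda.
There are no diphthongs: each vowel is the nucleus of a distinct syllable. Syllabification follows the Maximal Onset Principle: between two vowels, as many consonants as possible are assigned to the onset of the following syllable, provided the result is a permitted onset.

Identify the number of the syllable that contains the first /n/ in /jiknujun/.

The vowels are i, u, u — 3 nuclei, so 3 syllables.
Between /i/ (V1) and /u/ (V2): /kn/ — longest licit onset from the right is /n/, leaving /k/ as coda.
Between /u/ (V2) and /u/ (V3): /j/ is a single consonant, so it becomes the next onset.
Result: jik.nu.jun.
The first /n/ is in the onset of syllable 2 (/nu/).

2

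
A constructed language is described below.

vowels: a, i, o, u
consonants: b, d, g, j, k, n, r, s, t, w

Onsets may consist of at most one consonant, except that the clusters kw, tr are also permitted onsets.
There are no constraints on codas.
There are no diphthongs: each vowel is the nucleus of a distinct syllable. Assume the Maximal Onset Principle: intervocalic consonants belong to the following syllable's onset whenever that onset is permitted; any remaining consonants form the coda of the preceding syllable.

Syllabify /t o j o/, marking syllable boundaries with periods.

The vowels are o, o — 2 nuclei, so 2 syllables.
σ1/σ2 boundary: just /j/ — single C goes to the following onset.

to.jo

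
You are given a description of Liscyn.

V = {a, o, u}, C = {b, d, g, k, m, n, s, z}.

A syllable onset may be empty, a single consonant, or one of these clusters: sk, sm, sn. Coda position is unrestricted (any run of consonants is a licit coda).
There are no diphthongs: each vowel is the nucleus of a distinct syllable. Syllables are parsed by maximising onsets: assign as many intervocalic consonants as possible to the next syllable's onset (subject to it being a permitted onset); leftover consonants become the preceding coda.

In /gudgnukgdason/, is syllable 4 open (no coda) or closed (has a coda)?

Vowels present: u, u, a, o; each is a nucleus, giving 4 syllables.
/u…u/ gap (V1→V2): /dgn/ splits as /dg/ + /n/ (/n/ is the longest suffix that is a licit onset).
/u…a/ gap (V2→V3): /kgd/ splits as /kg/ + /d/ (/d/ is the longest suffix that is a licit onset).
/a…o/ gap (V3→V4): just /s/ — single C goes to the following onset.
Putting it together: gudg.nukg.da.son.
Syllable 4 is /son/ with coda /n/, so it is closed.

closed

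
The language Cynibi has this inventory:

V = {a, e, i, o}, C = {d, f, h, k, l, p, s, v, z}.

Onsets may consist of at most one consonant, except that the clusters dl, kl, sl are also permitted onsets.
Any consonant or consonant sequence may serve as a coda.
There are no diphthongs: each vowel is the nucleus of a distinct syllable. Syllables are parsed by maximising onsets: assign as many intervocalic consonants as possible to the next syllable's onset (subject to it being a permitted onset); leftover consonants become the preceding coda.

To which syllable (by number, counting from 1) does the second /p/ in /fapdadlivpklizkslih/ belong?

3

Nuclei (vowels): a, a, i, i, i → 5 syllables.
Between /a/ (V1) and /a/ (V2): /pd/; trying suffixes from longest down, /d/ is the first permitted one, so coda /p/ | onset /d/.
Between /a/ (V2) and /i/ (V3): /dl/ is a licit onset in full, so it all attaches to the next syllable.
Between /i/ (V3) and /i/ (V4): /vpkl/ splits as /vp/ + /kl/ (/kl/ is the longest suffix that is a licit onset).
Between /i/ (V4) and /i/ (V5): /zksl/; trying suffixes from longest down, /sl/ is the first permitted one, so coda /zk/ | onset /sl/.
So the parse is fap.da.dlivp.klizk.slih.
The second /p/ is in the coda of syllable 3 (/dlivp/).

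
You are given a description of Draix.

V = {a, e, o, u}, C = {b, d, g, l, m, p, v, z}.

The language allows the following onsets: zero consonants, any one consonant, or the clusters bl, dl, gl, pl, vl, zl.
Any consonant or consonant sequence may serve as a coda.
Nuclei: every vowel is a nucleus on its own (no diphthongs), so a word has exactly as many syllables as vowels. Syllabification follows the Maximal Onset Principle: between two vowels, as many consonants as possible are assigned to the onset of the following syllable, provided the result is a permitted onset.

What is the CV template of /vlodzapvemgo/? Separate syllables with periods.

CCVC.CVC.CVC.CV

The vowels are o, a, e, o — 4 nuclei, so 4 syllables.
σ1/σ2 boundary: /dz/; trying suffixes from longest down, /z/ is the first permitted one, so coda /d/ | onset /z/.
σ2/σ3 boundary: cluster /pv/ — the longest permitted-onset suffix is /v/; onset = /v/, preceding coda = /p/.
σ3/σ4 boundary: cluster /mg/ — the longest permitted-onset suffix is /g/; onset = /g/, preceding coda = /m/.
Result: vlod.zap.vem.go.
Mapping each syllable to C/V: /vlod/ → CCVC, /zap/ → CVC, /vem/ → CVC, /go/ → CV.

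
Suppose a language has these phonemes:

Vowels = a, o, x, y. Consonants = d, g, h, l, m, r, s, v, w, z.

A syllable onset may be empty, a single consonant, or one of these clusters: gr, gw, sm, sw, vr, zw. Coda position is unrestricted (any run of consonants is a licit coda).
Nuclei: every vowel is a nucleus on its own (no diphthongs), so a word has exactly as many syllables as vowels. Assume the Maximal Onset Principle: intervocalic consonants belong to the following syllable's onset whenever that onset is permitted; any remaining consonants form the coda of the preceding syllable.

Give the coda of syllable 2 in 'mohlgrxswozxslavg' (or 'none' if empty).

none

Nuclei (vowels): o, x, o, x, a → 5 syllables.
σ1/σ2 boundary: /hlgr/ — longest licit onset from the right is /gr/, leaving /hl/ as coda.
σ2/σ3 boundary: /sw/ — entire cluster is a permitted onset → onset /sw/, coda ∅.
σ3/σ4 boundary: /z/ is a single consonant, so it becomes the next onset.
σ4/σ5 boundary: cluster /sl/ — the longest permitted-onset suffix is /l/; onset = /l/, preceding coda = /s/.
Putting it together: mohl.grx.swo.zxs.lavg.
Syllable 2 is /grx/: onset /gr/, nucleus /x/, coda ∅.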